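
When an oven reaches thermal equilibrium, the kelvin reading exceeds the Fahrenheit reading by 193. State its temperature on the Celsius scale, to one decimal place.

Let x be the Fahrenheit reading; then the kelvin reading is 5/9·x + 255.372.
(5/9·x + 255.372) - x = 193  ⇒  (-4/9)·x = -62.3722  ⇒  x = 140.3375°F.
In Celsius: (140.3375 - 32) × 5/9 = 60.2°C.

60.2°C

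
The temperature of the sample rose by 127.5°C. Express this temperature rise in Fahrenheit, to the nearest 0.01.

229.50°F

Only the scale ratio 1.8 matters for a change in temperature.
127.5 × 1.8 = 229.50.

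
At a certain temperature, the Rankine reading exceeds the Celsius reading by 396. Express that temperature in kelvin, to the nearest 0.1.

Let x be the Rankine reading; then the Celsius reading is 5/9·x - 273.15.
(5/9·x - 273.15) - x = -396  ⇒  (-4/9)·x = -122.85  ⇒  x = 276.4125°R.
In Celsius: (276.4125 - 491.67) × 5/9 = -119.5875°C.
In kelvin: -119.5875 + 273.15 = 153.6 K.

153.6 K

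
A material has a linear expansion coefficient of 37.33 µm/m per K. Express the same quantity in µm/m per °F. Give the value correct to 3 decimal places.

20.739 µm/m per °F

The quantity depends on a temperature interval, so only the ratio of degree sizes applies; the offset between the scales is irrelevant.
A change of 1°F is a change of 5/9 K, so per °F the value is 37.33 × 5/9 = 20.739.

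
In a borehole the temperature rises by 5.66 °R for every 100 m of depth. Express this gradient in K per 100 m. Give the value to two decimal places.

The quantity depends on a temperature interval, so only the ratio of degree sizes applies; the offset between the scales is irrelevant.
A change of 1°R is a change of 5/9 K, so 5.66 × 5/9 = 3.14.

3.14 K/100 m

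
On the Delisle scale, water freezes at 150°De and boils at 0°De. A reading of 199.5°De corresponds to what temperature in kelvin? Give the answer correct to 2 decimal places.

240.15 K

Linear interpolation between the fixed points: C = (199.5 - 150) × 100 / (0 - 150) = -33.0000°C.
Then -33.0000 + 273.15 = 240.15 K.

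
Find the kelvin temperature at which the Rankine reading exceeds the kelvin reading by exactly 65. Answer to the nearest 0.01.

Let K be the kelvin reading. The Rankine reading is R = 1.8·K.
Require R - K = 65: (0.8)·K = 65.
K = (65) / (0.8) = 81.25.

81.25 K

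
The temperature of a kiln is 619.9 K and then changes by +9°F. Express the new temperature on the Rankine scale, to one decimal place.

1124.8°R

Initial temperature in Celsius: 619.9 - 273.15 = 346.7500°C.
The 9°F change is an interval, so only the factor 5/9 applies: +9 × 5/9 = +5.0000°C.
Final Celsius temperature: 346.7500 + 5.0000 = 351.7500°C.
In Rankine: 351.7500 × 1.8 + 491.67 = 1124.8°R.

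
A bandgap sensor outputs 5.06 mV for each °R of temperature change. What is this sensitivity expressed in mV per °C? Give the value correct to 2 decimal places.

9.11 mV per °C

Since only a temperature interval is involved, the additive offset between the scales drops out.
A change of 1°C is a change of 1.8°R, so per °C the value is 5.06 × 1.8 = 9.11.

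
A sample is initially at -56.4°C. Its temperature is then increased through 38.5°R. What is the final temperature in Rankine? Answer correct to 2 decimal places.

428.65°R

The 38.5°R change is an interval, so only the factor 5/9 applies: +38.5 × 5/9 = +21.3889°C.
Final Celsius temperature: -56.4000 + 21.3889 = -35.0111°C.
In Rankine: -35.0111 × 1.8 + 491.67 = 428.65°R.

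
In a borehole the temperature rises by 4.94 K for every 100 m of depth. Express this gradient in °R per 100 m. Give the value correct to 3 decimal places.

The quantity depends on a temperature interval, so only the ratio of degree sizes applies; the offset between the scales is irrelevant.
A change of 1 K is a change of 1.8°R, so 4.94 × 1.8 = 8.892.

8.892 °R/100 m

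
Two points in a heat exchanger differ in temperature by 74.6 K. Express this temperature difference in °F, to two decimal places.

134.28°F

Only the scale ratio 1.8 matters for a change in temperature.
74.6 × 1.8 = 134.28.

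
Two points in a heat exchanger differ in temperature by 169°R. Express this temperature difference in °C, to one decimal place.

93.9°C

For a temperature interval the offset drops out; only the factor 5/9 applies.
169 × 5/9 = 93.9.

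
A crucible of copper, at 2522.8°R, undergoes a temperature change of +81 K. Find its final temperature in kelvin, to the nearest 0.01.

1482.56 K

Initial temperature in Celsius: (2522.8 - 491.67) × 5/9 = 1128.4056°C.
The 81 K change is an interval; Kelvin and Celsius degrees are the same size, so ΔC = +81°C.
Final Celsius temperature: 1128.4056 + 81.0000 = 1209.4056°C.
In kelvin: 1209.4056 + 273.15 = 1482.56 K.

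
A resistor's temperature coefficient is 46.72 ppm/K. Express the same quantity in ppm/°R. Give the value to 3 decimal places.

25.956 ppm/°R

The quantity depends on a temperature interval, so only the ratio of degree sizes applies; the offset between the scales is irrelevant.
A change of 1°R is a change of 5/9 K, so per °R the value is 46.72 × 5/9 = 25.956.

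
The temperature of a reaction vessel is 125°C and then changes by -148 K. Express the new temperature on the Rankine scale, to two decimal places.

450.27°R

The 148 K change is an interval; Kelvin and Celsius degrees are the same size, so ΔC = -148°C.
Final Celsius temperature: 125.0000 - 148.0000 = -23.0000°C.
In Rankine: -23.0000 × 1.8 + 491.67 = 450.27°R.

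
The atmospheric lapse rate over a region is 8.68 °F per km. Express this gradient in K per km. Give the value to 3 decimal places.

4.822 K/km

Since only a temperature interval is involved, the additive offset between the scales drops out.
A change of 1°F is a change of 5/9 K, so 8.68 × 5/9 = 4.822.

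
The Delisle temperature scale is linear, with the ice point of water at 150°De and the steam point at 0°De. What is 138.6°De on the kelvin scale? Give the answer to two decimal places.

280.75 K

Linear interpolation between the fixed points: C = (138.6 - 150) × 100 / (0 - 150) = 7.6000°C.
Then 7.6000 + 273.15 = 280.75 K.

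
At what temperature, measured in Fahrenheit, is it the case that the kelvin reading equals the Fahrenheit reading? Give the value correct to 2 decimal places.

Let F be the Fahrenheit reading. The kelvin reading is K = 5/9·F + 255.372.
Set K = F: 5/9·F + 255.372 = F.
(-4/9)·F = -255.372  ⇒  F = 574.59.

574.59°F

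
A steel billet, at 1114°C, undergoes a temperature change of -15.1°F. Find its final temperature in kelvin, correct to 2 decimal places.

1378.76 K

The 15.1°F change is an interval, so only the factor 5/9 applies: -15.1 × 5/9 = -8.3889°C.
Final Celsius temperature: 1114.0000 - 8.3889 = 1105.6111°C.
In kelvin: 1105.6111 + 273.15 = 1378.76 K.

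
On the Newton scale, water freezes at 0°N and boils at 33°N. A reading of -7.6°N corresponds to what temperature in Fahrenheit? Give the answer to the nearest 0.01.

Linear interpolation between the fixed points: C = (-7.6 - 0) × 100 / (33 - 0) = -23.0303°C.
Then -23.0303 × 1.8 + 32 = -9.45°F.

-9.45°F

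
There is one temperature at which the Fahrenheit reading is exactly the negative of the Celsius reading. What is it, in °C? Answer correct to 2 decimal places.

-11.43°C

Let C be the Celsius reading. The Fahrenheit reading is F = 1.8·C + 32.
Require F = -1·C: 1.8·C + 32 = -1·C.
(2.8)·C = -32  ⇒  C = -11.43.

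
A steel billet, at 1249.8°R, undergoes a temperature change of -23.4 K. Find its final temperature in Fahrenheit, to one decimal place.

748.0°F

Initial temperature in Celsius: (1249.8 - 491.67) × 5/9 = 421.1833°C.
The 23.4 K change is an interval; Kelvin and Celsius degrees are the same size, so ΔC = -23.4°C.
Final Celsius temperature: 421.1833 - 23.4000 = 397.7833°C.
In Fahrenheit: 397.7833 × 1.8 + 32 = 748.0°F.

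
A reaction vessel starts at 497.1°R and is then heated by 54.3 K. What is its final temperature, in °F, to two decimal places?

135.17°F

Initial temperature in Celsius: (497.1 - 491.67) × 5/9 = 3.0167°C.
The 54.3 K change is an interval; Kelvin and Celsius degrees are the same size, so ΔC = +54.3°C.
Final Celsius temperature: 3.0167 + 54.3000 = 57.3167°C.
In Fahrenheit: 57.3167 × 1.8 + 32 = 135.17°F.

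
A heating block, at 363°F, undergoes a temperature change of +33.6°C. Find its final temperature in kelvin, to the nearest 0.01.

490.64 K

Initial temperature in Celsius: (363 - 32) × 5/9 = 183.8889°C.
Final Celsius temperature: 183.8889 + 33.6000 = 217.4889°C.
In kelvin: 217.4889 + 273.15 = 490.64 K.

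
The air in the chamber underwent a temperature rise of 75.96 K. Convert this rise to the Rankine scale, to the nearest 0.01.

An interval of 1 K corresponds to 1.8°R.
75.96 × 1.8 = 136.73.

136.73°R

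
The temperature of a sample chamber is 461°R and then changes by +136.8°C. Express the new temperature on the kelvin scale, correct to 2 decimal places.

Initial temperature in Celsius: (461 - 491.67) × 5/9 = -17.0389°C.
Final Celsius temperature: -17.0389 + 136.8000 = 119.7611°C.
In kelvin: 119.7611 + 273.15 = 392.91 K.

392.91 K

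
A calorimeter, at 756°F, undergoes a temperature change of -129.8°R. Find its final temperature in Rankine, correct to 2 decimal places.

Initial temperature in Celsius: (756 - 32) × 5/9 = 402.2222°C.
The 129.8°R change is an interval, so only the factor 5/9 applies: -129.8 × 5/9 = -72.1111°C.
Final Celsius temperature: 402.2222 - 72.1111 = 330.1111°C.
In Rankine: 330.1111 × 1.8 + 491.67 = 1085.87°R.

1085.87°R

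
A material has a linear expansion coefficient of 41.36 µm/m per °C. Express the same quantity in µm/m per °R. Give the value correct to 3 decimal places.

22.978 µm/m per °R

Since only a temperature interval is involved, the additive offset between the scales drops out.
A change of 1°R is a change of 5/9°C, so per °R the value is 41.36 × 5/9 = 22.978.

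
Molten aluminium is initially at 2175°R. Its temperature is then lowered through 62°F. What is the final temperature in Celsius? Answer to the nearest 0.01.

900.74°C

Initial temperature in Celsius: (2175 - 491.67) × 5/9 = 935.1833°C.
The 62°F change is an interval, so only the factor 5/9 applies: -62 × 5/9 = -34.4444°C.
Final Celsius temperature: 935.1833 - 34.4444 = 900.7389°C.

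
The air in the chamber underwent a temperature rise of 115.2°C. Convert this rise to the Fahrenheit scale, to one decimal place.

Only the scale ratio 1.8 matters for a change in temperature.
115.2 × 1.8 = 207.4.

207.4°F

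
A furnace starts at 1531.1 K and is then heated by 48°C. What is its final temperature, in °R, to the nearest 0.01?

Initial temperature in Celsius: 1531.1 - 273.15 = 1257.9500°C.
Final Celsius temperature: 1257.9500 + 48.0000 = 1305.9500°C.
In Rankine: 1305.9500 × 1.8 + 491.67 = 2842.38°R.

2842.38°R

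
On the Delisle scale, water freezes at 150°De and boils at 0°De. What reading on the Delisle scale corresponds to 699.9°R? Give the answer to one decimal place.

First in Celsius: (699.9 - 491.67) × 5/9 = 115.6833°C.
Linearly onto the Delisle scale: 150 + (115.6833 / 100) × (0 - 150) = -23.5°De.

-23.5°De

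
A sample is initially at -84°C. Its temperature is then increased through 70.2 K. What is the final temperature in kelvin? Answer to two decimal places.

The 70.2 K change is an interval; Kelvin and Celsius degrees are the same size, so ΔC = +70.2°C.
Final Celsius temperature: -84.0000 + 70.2000 = -13.8000°C.
In kelvin: -13.8000 + 273.15 = 259.35 K.

259.35 K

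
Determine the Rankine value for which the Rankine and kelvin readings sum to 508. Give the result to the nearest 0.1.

Let R be the Rankine reading. The kelvin reading is K = 5/9·R.
Require R + K = 508: (14/9)·R = 508.
R = (508) / (14/9) = 326.6.

326.6°R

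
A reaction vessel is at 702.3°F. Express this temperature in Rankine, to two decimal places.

1161.97°R

In Celsius: (702.3 - 32) × 5/9 = 372.3889°C.
In Rankine: 372.3889 × 1.8 + 491.67 = 1161.97°R.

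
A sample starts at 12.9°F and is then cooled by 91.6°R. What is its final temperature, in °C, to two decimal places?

Initial temperature in Celsius: (12.9 - 32) × 5/9 = -10.6111°C.
The 91.6°R change is an interval, so only the factor 5/9 applies: -91.6 × 5/9 = -50.8889°C.
Final Celsius temperature: -10.6111 - 50.8889 = -61.5000°C.

-61.50°C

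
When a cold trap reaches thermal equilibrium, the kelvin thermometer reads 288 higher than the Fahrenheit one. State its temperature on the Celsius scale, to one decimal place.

Let x be the Fahrenheit reading; then the kelvin reading is 5/9·x + 255.372.
(5/9·x + 255.372) - x = 288  ⇒  (-4/9)·x = 32.6278  ⇒  x = -73.4125°F.
In Celsius: (-73.4125 - 32) × 5/9 = -58.6°C.

-58.6°C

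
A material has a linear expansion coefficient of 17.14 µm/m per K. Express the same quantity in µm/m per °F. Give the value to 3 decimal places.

The quantity depends on a temperature interval, so only the ratio of degree sizes applies; the offset between the scales is irrelevant.
A change of 1°F is a change of 5/9 K, so per °F the value is 17.14 × 5/9 = 9.522.

9.522 µm/m per °F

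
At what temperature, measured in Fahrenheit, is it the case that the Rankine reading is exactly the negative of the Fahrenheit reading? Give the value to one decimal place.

Let F be the Fahrenheit reading. The Rankine reading is R = 1·F + 459.67.
Require R = -1·F: 1·F + 459.67 = -1·F.
(2)·F = -459.67  ⇒  F = -229.8.

-229.8°F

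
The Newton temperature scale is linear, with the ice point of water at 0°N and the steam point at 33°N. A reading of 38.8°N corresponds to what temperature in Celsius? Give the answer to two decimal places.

117.58°C

Linear interpolation between the fixed points: C = (38.8 - 0) × 100 / (33 - 0) = 117.5758°C.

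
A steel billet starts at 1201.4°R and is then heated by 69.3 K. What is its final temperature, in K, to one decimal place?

736.7 K

Initial temperature in Celsius: (1201.4 - 491.67) × 5/9 = 394.2944°C.
The 69.3 K change is an interval; Kelvin and Celsius degrees are the same size, so ΔC = +69.3°C.
Final Celsius temperature: 394.2944 + 69.3000 = 463.5944°C.
In kelvin: 463.5944 + 273.15 = 736.7 K.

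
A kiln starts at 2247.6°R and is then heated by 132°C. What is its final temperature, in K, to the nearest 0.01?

1380.67 K

Initial temperature in Celsius: (2247.6 - 491.67) × 5/9 = 975.5167°C.
Final Celsius temperature: 975.5167 + 132.0000 = 1107.5167°C.
In kelvin: 1107.5167 + 273.15 = 1380.67 K.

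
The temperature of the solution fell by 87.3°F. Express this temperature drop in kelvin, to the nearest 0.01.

Only the scale ratio 5/9 matters for a change in temperature.
87.3 × 5/9 = 48.50.

48.50 K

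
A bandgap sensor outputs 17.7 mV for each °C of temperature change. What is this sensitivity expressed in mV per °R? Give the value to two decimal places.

9.83 mV per °R

The quantity depends on a temperature interval, so only the ratio of degree sizes applies; the offset between the scales is irrelevant.
A change of 1°R is a change of 5/9°C, so per °R the value is 17.7 × 5/9 = 9.83.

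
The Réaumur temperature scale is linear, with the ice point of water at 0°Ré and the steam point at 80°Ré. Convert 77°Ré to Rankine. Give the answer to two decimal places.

664.92°R

Linear interpolation between the fixed points: C = (77 - 0) × 100 / (80 - 0) = 96.2500°C.
Then 96.2500 × 1.8 + 491.67 = 664.92°R.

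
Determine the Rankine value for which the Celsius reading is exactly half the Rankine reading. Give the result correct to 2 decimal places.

4916.70°R

Let R be the Rankine reading. The Celsius reading is C = 5/9·R - 273.15.
Require C = 0.5·R: 5/9·R - 273.15 = 0.5·R.
(1/18)·R = 273.15  ⇒  R = 4916.70.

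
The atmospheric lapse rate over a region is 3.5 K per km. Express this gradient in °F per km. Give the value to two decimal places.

Since only a temperature interval is involved, the additive offset between the scales drops out.
A change of 1 K is a change of 1.8°F, so 3.5 × 1.8 = 6.30.

6.30 °F/km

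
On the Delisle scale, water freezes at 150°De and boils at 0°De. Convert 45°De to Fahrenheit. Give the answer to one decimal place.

158.0°F

Linear interpolation between the fixed points: C = (45 - 150) × 100 / (0 - 150) = 70.0000°C.
Then 70.0000 × 1.8 + 32 = 158.0°F.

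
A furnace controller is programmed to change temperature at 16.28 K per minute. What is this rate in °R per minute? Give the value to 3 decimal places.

The quantity depends on a temperature interval, so only the ratio of degree sizes applies; the offset between the scales is irrelevant.
A change of 1 K is a change of 1.8°R, so 16.28 × 1.8 = 29.304.

29.304 °R/minute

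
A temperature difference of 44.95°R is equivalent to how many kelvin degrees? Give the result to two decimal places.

24.97 K

Only the scale ratio 5/9 matters for a change in temperature.
44.95 × 5/9 = 24.97.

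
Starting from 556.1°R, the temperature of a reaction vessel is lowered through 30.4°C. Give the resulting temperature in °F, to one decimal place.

41.7°F

Initial temperature in Celsius: (556.1 - 491.67) × 5/9 = 35.7944°C.
Final Celsius temperature: 35.7944 - 30.4000 = 5.3944°C.
In Fahrenheit: 5.3944 × 1.8 + 32 = 41.7°F.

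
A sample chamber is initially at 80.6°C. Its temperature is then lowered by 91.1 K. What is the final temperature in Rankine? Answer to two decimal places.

472.77°R

The 91.1 K change is an interval; Kelvin and Celsius degrees are the same size, so ΔC = -91.1°C.
Final Celsius temperature: 80.6000 - 91.1000 = -10.5000°C.
In Rankine: -10.5000 × 1.8 + 491.67 = 472.77°R.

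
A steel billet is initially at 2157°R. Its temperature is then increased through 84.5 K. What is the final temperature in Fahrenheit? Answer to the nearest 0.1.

1849.4°F

Initial temperature in Celsius: (2157 - 491.67) × 5/9 = 925.1833°C.
The 84.5 K change is an interval; Kelvin and Celsius degrees are the same size, so ΔC = +84.5°C.
Final Celsius temperature: 925.1833 + 84.5000 = 1009.6833°C.
In Fahrenheit: 1009.6833 × 1.8 + 32 = 1849.4°F.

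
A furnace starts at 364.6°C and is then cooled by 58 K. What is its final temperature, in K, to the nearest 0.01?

579.75 K

The 58 K change is an interval; Kelvin and Celsius degrees are the same size, so ΔC = -58°C.
Final Celsius temperature: 364.6000 - 58.0000 = 306.6000°C.
In kelvin: 306.6000 + 273.15 = 579.75 K.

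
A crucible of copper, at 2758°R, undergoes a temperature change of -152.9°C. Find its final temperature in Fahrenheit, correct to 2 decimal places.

2023.11°F

Initial temperature in Celsius: (2758 - 491.67) × 5/9 = 1259.0722°C.
Final Celsius temperature: 1259.0722 - 152.9000 = 1106.1722°C.
In Fahrenheit: 1106.1722 × 1.8 + 32 = 2023.11°F.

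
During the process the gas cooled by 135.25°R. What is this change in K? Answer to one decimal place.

For a temperature interval the offset drops out; only the factor 5/9 applies.
135.25 × 5/9 = 75.1.

75.1 K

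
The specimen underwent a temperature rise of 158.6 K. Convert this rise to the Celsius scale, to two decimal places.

Kelvin and Celsius degrees are the same size, so the interval is unchanged: 158.60.

158.60°C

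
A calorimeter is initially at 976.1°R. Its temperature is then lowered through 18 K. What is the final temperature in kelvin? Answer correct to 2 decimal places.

524.28 K

Initial temperature in Celsius: (976.1 - 491.67) × 5/9 = 269.1278°C.
The 18 K change is an interval; Kelvin and Celsius degrees are the same size, so ΔC = -18°C.
Final Celsius temperature: 269.1278 - 18.0000 = 251.1278°C.
In kelvin: 251.1278 + 273.15 = 524.28 K.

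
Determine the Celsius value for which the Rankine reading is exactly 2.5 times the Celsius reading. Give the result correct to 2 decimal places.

Let C be the Celsius reading. The Rankine reading is R = 1.8·C + 491.67.
Require R = 2.5·C: 1.8·C + 491.67 = 2.5·C.
(-0.7)·C = -491.67  ⇒  C = 702.39.

702.39°C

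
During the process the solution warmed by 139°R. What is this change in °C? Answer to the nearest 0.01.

For a temperature interval the offset drops out; only the factor 5/9 applies.
139 × 5/9 = 77.22.

77.22°C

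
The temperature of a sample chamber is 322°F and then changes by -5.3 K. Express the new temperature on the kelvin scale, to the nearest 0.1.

429.0 K

Initial temperature in Celsius: (322 - 32) × 5/9 = 161.1111°C.
The 5.3 K change is an interval; Kelvin and Celsius degrees are the same size, so ΔC = -5.3°C.
Final Celsius temperature: 161.1111 - 5.3000 = 155.8111°C.
In kelvin: 155.8111 + 273.15 = 429.0 K.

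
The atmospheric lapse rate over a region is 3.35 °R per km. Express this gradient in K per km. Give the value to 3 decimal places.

1.861 K/km

The quantity depends on a temperature interval, so only the ratio of degree sizes applies; the offset between the scales is irrelevant.
A change of 1°R is a change of 5/9 K, so 3.35 × 5/9 = 1.861.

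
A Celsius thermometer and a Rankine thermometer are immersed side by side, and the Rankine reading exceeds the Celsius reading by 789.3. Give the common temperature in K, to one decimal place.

Let x be the Celsius reading; then the Rankine reading is 1.8·x + 491.67.
(1.8·x + 491.67) - x = 789.3  ⇒  (0.8)·x = 297.63  ⇒  x = 372.0375°C.
In kelvin: 372.0375 + 273.15 = 645.2 K.

645.2 K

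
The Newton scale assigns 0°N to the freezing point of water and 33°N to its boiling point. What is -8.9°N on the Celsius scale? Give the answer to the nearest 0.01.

Linear interpolation between the fixed points: C = (-8.9 - 0) × 100 / (33 - 0) = -26.9697°C.

-26.97°C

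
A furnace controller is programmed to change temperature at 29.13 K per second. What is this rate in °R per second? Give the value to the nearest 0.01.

52.43 °R/second

Since only a temperature interval is involved, the additive offset between the scales drops out.
A change of 1 K is a change of 1.8°R, so 29.13 × 1.8 = 52.43.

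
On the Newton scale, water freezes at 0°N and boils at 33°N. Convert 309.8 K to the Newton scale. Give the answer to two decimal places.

First in Celsius: 309.8 - 273.15 = 36.6500°C.
Linearly onto the Newton scale: 0 + (36.6500 / 100) × (33 - 0) = 12.09°N.

12.09°N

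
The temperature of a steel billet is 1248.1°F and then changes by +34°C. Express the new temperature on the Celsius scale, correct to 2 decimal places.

709.61°C

Initial temperature in Celsius: (1248.1 - 32) × 5/9 = 675.6111°C.
Final Celsius temperature: 675.6111 + 34.0000 = 709.6111°C.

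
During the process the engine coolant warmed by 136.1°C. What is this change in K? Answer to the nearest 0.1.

Celsius and kelvin degrees are the same size, so the interval is unchanged: 136.1.

136.1 K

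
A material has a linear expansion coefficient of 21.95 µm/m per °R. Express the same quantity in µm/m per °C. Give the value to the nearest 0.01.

Since only a temperature interval is involved, the additive offset between the scales drops out.
A change of 1°C is a change of 1.8°R, so per °C the value is 21.95 × 1.8 = 39.51.

39.51 µm/m per °C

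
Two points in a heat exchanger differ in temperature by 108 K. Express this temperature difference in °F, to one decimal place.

194.4°F

For a temperature interval the offset drops out; only the factor 1.8 applies.
108 × 1.8 = 194.4.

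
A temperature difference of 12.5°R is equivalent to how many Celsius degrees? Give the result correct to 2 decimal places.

For a temperature interval the offset drops out; only the factor 5/9 applies.
12.5 × 5/9 = 6.94.

6.94°C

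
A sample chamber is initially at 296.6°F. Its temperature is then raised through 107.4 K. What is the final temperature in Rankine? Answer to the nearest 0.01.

Initial temperature in Celsius: (296.6 - 32) × 5/9 = 147.0000°C.
The 107.4 K change is an interval; Kelvin and Celsius degrees are the same size, so ΔC = +107.4°C.
Final Celsius temperature: 147.0000 + 107.4000 = 254.4000°C.
In Rankine: 254.4000 × 1.8 + 491.67 = 949.59°R.

949.59°R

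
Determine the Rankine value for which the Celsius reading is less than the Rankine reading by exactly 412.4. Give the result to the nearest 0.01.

Let R be the Rankine reading. The Celsius reading is C = 5/9·R - 273.15.
Require C - R = -412.4: (-4/9)·R - 273.15 = -412.4.
R = (-412.4 + 273.15) / (-4/9) = 313.31.

313.31°R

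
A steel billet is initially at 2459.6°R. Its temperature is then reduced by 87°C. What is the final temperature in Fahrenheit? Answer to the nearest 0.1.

Initial temperature in Celsius: (2459.6 - 491.67) × 5/9 = 1093.2944°C.
Final Celsius temperature: 1093.2944 - 87.0000 = 1006.2944°C.
In Fahrenheit: 1006.2944 × 1.8 + 32 = 1843.3°F.

1843.3°F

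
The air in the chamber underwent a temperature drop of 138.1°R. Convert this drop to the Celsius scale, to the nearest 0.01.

76.72°C

An interval of 1°R corresponds to 5/9°C.
138.1 × 5/9 = 76.72.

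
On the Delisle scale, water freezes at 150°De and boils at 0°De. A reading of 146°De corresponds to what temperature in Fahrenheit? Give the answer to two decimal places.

36.80°F

Linear interpolation between the fixed points: C = (146 - 150) × 100 / (0 - 150) = 2.6667°C.
Then 2.6667 × 1.8 + 32 = 36.80°F.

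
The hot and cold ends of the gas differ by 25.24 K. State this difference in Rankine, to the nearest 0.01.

45.43°R

An interval of 1 K corresponds to 1.8°R.
25.24 × 1.8 = 45.43.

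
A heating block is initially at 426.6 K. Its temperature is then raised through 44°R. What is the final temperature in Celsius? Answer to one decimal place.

177.9°C

Initial temperature in Celsius: 426.6 - 273.15 = 153.4500°C.
The 44°R change is an interval, so only the factor 5/9 applies: +44 × 5/9 = +24.4444°C.
Final Celsius temperature: 153.4500 + 24.4444 = 177.8944°C.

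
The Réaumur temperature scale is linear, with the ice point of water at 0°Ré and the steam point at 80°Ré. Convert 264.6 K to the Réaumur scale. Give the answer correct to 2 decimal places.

-6.84°Ré

First in Celsius: 264.6 - 273.15 = -8.5500°C.
Linearly onto the Réaumur scale: 0 + (-8.5500 / 100) × (80 - 0) = -6.84°Ré.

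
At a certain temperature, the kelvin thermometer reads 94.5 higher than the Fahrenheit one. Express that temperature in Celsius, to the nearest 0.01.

Let x be the Fahrenheit reading; then the kelvin reading is 5/9·x + 255.372.
(5/9·x + 255.372) - x = 94.5  ⇒  (-4/9)·x = -160.872  ⇒  x = 361.9625°F.
In Celsius: (361.9625 - 32) × 5/9 = 183.31°C.

183.31°C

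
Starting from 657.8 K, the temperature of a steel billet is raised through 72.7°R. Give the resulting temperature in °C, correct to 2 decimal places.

Initial temperature in Celsius: 657.8 - 273.15 = 384.6500°C.
The 72.7°R change is an interval, so only the factor 5/9 applies: +72.7 × 5/9 = +40.3889°C.
Final Celsius temperature: 384.6500 + 40.3889 = 425.0389°C.

425.04°C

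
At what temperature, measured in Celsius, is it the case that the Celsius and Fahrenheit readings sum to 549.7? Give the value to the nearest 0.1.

Let C be the Celsius reading. The Fahrenheit reading is F = 1.8·C + 32.
Require C + F = 549.7: (2.8)·C + 32 = 549.7.
C = (549.7 - 32) / (2.8) = 184.9.

184.9°C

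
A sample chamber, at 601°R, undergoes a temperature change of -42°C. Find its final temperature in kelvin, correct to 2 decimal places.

Initial temperature in Celsius: (601 - 491.67) × 5/9 = 60.7389°C.
Final Celsius temperature: 60.7389 - 42.0000 = 18.7389°C.
In kelvin: 18.7389 + 273.15 = 291.89 K.

291.89 K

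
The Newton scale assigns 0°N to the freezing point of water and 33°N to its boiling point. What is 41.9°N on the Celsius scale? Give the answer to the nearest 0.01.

126.97°C

Linear interpolation between the fixed points: C = (41.9 - 0) × 100 / (33 - 0) = 126.9697°C.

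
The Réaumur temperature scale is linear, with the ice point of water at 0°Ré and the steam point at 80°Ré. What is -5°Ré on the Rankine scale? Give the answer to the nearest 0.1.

480.4°R

Linear interpolation between the fixed points: C = (-5 - 0) × 100 / (80 - 0) = -6.2500°C.
Then -6.2500 × 1.8 + 491.67 = 480.4°R.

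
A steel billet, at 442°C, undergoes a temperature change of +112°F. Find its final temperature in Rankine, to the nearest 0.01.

The 112°F change is an interval, so only the factor 5/9 applies: +112 × 5/9 = +62.2222°C.
Final Celsius temperature: 442.0000 + 62.2222 = 504.2222°C.
In Rankine: 504.2222 × 1.8 + 491.67 = 1399.27°R.

1399.27°R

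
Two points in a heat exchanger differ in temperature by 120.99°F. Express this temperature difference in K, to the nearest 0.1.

67.2 K

For a temperature interval the offset drops out; only the factor 5/9 applies.
120.99 × 5/9 = 67.2.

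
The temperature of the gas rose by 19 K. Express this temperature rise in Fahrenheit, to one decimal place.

For a temperature interval the offset drops out; only the factor 1.8 applies.
19 × 1.8 = 34.2.

34.2°F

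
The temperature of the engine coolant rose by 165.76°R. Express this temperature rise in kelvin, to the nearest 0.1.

An interval of 1°R corresponds to 5/9 K.
165.76 × 5/9 = 92.1.

92.1 K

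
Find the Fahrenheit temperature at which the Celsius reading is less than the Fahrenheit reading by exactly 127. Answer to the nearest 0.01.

245.75°F

Let F be the Fahrenheit reading. The Celsius reading is C = 5/9·F - 17.7778.
Require C - F = -127: (-4/9)·F - 17.7778 = -127.
F = (-127 + 17.7778) / (-4/9) = 245.75.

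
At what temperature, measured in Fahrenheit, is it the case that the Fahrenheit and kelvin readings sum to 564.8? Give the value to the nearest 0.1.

198.9°F

Let F be the Fahrenheit reading. The kelvin reading is K = 5/9·F + 255.372.
Require F + K = 564.8: (14/9)·F + 255.372 = 564.8.
F = (564.8 - 255.372) / (14/9) = 198.9.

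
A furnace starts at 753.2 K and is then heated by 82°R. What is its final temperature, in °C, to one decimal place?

525.6°C

Initial temperature in Celsius: 753.2 - 273.15 = 480.0500°C.
The 82°R change is an interval, so only the factor 5/9 applies: +82 × 5/9 = +45.5556°C.
Final Celsius temperature: 480.0500 + 45.5556 = 525.6056°C.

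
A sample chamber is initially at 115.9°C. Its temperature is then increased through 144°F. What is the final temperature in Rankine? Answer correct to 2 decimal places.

The 144°F change is an interval, so only the factor 5/9 applies: +144 × 5/9 = +80.0000°C.
Final Celsius temperature: 115.9000 + 80.0000 = 195.9000°C.
In Rankine: 195.9000 × 1.8 + 491.67 = 844.29°R.

844.29°R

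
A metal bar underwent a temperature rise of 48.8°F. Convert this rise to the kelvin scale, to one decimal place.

27.1 K

Only the scale ratio 5/9 matters for a change in temperature.
48.8 × 5/9 = 27.1.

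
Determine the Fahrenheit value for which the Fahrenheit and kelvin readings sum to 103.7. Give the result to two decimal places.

Let F be the Fahrenheit reading. The kelvin reading is K = 5/9·F + 255.372.
Require F + K = 103.7: (14/9)·F + 255.372 = 103.7.
F = (103.7 - 255.372) / (14/9) = -97.50.

-97.50°F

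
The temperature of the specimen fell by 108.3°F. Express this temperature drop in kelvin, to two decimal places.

An interval of 1°F corresponds to 5/9 K.
108.3 × 5/9 = 60.17.

60.17 K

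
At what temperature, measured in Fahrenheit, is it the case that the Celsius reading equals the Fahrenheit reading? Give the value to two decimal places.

-40.00°F

Let F be the Fahrenheit reading. The Celsius reading is C = 5/9·F - 17.7778.
Set C = F: 5/9·F - 17.7778 = F.
(-4/9)·F = 17.7778  ⇒  F = -40.00.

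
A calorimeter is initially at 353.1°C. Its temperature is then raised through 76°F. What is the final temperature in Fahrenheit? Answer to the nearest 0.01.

The 76°F change is an interval, so only the factor 5/9 applies: +76 × 5/9 = +42.2222°C.
Final Celsius temperature: 353.1000 + 42.2222 = 395.3222°C.
In Fahrenheit: 395.3222 × 1.8 + 32 = 743.58°F.

743.58°F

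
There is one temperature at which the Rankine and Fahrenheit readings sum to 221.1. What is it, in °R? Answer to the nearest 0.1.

Let R be the Rankine reading. The Fahrenheit reading is F = 1·R - 459.67.
Require R + F = 221.1: (2)·R - 459.67 = 221.1.
R = (221.1 + 459.67) / (2) = 340.4.

340.4°R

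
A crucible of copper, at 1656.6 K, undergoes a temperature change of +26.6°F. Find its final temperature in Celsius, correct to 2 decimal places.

1398.23°C

Initial temperature in Celsius: 1656.6 - 273.15 = 1383.4500°C.
The 26.6°F change is an interval, so only the factor 5/9 applies: +26.6 × 5/9 = +14.7778°C.
Final Celsius temperature: 1383.4500 + 14.7778 = 1398.2278°C.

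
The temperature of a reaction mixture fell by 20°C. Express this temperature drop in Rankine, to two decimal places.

36.00°R

An interval of 1°C corresponds to 1.8°R.
20 × 1.8 = 36.00.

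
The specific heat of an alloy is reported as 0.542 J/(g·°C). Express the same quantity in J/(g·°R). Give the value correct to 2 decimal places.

0.30 J/(g·°R)

The quantity depends on a temperature interval, so only the ratio of degree sizes applies; the offset between the scales is irrelevant.
A change of 1°R is a change of 5/9°C, so per °R the value is 0.542 × 5/9 = 0.30.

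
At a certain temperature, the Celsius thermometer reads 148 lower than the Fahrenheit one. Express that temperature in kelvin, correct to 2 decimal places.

Let x be the Fahrenheit reading; then the Celsius reading is 5/9·x - 17.7778.
(5/9·x - 17.7778) - x = -148  ⇒  (-4/9)·x = -130.222  ⇒  x = 293.0000°F.
In Celsius: (293 - 32) × 5/9 = 145.0000°C.
In kelvin: 145.0000 + 273.15 = 418.15 K.

418.15 K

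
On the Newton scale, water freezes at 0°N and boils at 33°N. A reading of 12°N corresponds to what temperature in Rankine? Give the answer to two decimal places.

Linear interpolation between the fixed points: C = (12 - 0) × 100 / (33 - 0) = 36.3636°C.
Then 36.3636 × 1.8 + 491.67 = 557.12°R.

557.12°R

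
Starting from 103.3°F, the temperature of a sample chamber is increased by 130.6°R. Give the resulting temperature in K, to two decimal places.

Initial temperature in Celsius: (103.3 - 32) × 5/9 = 39.6111°C.
The 130.6°R change is an interval, so only the factor 5/9 applies: +130.6 × 5/9 = +72.5556°C.
Final Celsius temperature: 39.6111 + 72.5556 = 112.1667°C.
In kelvin: 112.1667 + 273.15 = 385.32 K.

385.32 K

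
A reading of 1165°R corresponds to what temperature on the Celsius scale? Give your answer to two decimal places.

374.07°C

In Celsius: (1165 - 491.67) × 5/9 = 374.0722°C.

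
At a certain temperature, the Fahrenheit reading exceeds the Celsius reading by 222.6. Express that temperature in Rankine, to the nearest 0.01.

Let x be the Celsius reading; then the Fahrenheit reading is 1.8·x + 32.
(1.8·x + 32) - x = 222.6  ⇒  (0.8)·x = 190.6  ⇒  x = 238.2500°C.
In Rankine: 238.2500 × 1.8 + 491.67 = 920.52°R.

920.52°R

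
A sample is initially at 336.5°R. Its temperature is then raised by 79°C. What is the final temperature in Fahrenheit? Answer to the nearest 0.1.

Initial temperature in Celsius: (336.5 - 491.67) × 5/9 = -86.2056°C.
Final Celsius temperature: -86.2056 + 79.0000 = -7.2056°C.
In Fahrenheit: -7.2056 × 1.8 + 32 = 19.0°F.

19.0°F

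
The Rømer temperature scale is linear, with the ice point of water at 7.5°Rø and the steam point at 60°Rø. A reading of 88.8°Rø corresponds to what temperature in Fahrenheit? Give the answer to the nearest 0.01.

310.74°F

Linear interpolation between the fixed points: C = (88.8 - 7.5) × 100 / (60 - 7.5) = 154.8571°C.
Then 154.8571 × 1.8 + 32 = 310.74°F.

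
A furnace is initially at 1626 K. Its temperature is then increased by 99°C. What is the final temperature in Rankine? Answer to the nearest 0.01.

Initial temperature in Celsius: 1626 - 273.15 = 1352.8500°C.
Final Celsius temperature: 1352.8500 + 99.0000 = 1451.8500°C.
In Rankine: 1451.8500 × 1.8 + 491.67 = 3105.00°R.

3105.00°R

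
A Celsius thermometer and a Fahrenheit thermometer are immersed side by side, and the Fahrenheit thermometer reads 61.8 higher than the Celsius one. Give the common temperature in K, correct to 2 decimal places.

Let x be the Celsius reading; then the Fahrenheit reading is 1.8·x + 32.
(1.8·x + 32) - x = 61.8  ⇒  (0.8)·x = 29.8  ⇒  x = 37.2500°C.
In kelvin: 37.2500 + 273.15 = 310.40 K.

310.40 K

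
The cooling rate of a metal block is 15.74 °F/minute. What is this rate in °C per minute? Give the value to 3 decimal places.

8.744 °C/minute

Since only a temperature interval is involved, the additive offset between the scales drops out.
A change of 1°F is a change of 5/9°C, so 15.74 × 5/9 = 8.744.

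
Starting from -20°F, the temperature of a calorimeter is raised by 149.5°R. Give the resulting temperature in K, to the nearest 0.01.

327.32 K

Initial temperature in Celsius: (-20 - 32) × 5/9 = -28.8889°C.
The 149.5°R change is an interval, so only the factor 5/9 applies: +149.5 × 5/9 = +83.0556°C.
Final Celsius temperature: -28.8889 + 83.0556 = 54.1667°C.
In kelvin: 54.1667 + 273.15 = 327.32 K.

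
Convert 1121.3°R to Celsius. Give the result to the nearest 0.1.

349.8°C

In Celsius: (1121.3 - 491.67) × 5/9 = 349.7944°C.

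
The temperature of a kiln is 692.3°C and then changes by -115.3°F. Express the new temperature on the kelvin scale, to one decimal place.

The 115.3°F change is an interval, so only the factor 5/9 applies: -115.3 × 5/9 = -64.0556°C.
Final Celsius temperature: 692.3000 - 64.0556 = 628.2444°C.
In kelvin: 628.2444 + 273.15 = 901.4 K.

901.4 K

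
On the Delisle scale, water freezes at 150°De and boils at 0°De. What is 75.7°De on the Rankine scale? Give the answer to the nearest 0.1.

Linear interpolation between the fixed points: C = (75.7 - 150) × 100 / (0 - 150) = 49.5333°C.
Then 49.5333 × 1.8 + 491.67 = 580.8°R.

580.8°R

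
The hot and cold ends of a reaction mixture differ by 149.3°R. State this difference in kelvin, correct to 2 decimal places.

An interval of 1°R corresponds to 5/9 K.
149.3 × 5/9 = 82.94.

82.94 K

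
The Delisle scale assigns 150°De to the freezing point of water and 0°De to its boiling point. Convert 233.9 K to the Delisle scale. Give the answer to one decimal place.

208.9°De

First in Celsius: 233.9 - 273.15 = -39.2500°C.
Linearly onto the Delisle scale: 150 + (-39.2500 / 100) × (0 - 150) = 208.9°De.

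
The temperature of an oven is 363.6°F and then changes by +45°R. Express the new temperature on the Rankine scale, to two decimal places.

868.27°R

Initial temperature in Celsius: (363.6 - 32) × 5/9 = 184.2222°C.
The 45°R change is an interval, so only the factor 5/9 applies: +45 × 5/9 = +25.0000°C.
Final Celsius temperature: 184.2222 + 25.0000 = 209.2222°C.
In Rankine: 209.2222 × 1.8 + 491.67 = 868.27°R.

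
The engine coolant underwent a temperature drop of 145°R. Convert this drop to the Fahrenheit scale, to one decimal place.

Rankine and Fahrenheit degrees are the same size, so the interval is unchanged: 145.0.

145.0°F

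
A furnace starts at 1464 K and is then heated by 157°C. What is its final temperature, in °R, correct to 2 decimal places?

2917.80°R

Initial temperature in Celsius: 1464 - 273.15 = 1190.8500°C.
Final Celsius temperature: 1190.8500 + 157.0000 = 1347.8500°C.
In Rankine: 1347.8500 × 1.8 + 491.67 = 2917.80°R.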